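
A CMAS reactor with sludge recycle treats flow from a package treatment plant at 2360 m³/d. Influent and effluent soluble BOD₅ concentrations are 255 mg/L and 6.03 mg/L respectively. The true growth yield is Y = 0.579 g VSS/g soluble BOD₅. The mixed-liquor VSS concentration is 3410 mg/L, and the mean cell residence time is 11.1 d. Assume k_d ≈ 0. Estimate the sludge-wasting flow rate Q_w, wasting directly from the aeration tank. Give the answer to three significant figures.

Q_w ≈ 99.8 m³/d

V·X = Y·Q·ΔS·θ_c gives V = 0.579 × 2360 × (255 − 6.03) × 11.1 / 3410 = 1107 m³.
For wasting at MLVSS concentration, Q_w = V/θ_c = 1107/11.1 = 99.77 m³/d.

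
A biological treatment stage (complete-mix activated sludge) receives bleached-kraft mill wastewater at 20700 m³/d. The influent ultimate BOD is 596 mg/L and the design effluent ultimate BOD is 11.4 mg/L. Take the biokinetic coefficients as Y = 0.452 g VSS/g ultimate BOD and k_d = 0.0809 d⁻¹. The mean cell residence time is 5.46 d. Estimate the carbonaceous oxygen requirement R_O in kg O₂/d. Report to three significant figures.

Correct the yield for decay: Y_obs = Y/(1 + k_d θ_c) = 0.452 / (1 + 0.0809 × 5.46) = 0.452 / 1.442 = 0.3135.
Mass of ultimate BOD removed per day: Q(S₀ − S) = 20700 × 584.6 g/m³ = 12101 kg/d.
Biomass synthesised: P_X = Y_obs × 12101 = 3794 kg VSS/d.
R_O = Q·(S₀ − S) − 1.42·P_X = 12101 − 1.42 × 3794 = 6714 kg O₂/d.

R_O ≈ 6710 kg O₂/d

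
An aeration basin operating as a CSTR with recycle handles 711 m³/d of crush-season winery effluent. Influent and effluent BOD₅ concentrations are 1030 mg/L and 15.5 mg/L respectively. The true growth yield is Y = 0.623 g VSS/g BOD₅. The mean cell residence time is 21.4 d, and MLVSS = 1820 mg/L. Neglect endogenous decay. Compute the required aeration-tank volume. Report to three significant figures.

Biomass mass balance (decay neglected): V·X = Y·Q·(S₀ − S)·θ_c, so V = 0.623 × 711 × (1030 − 15.5) × 21.4 / 1820 = 5284 m³.

V ≈ 5280 m³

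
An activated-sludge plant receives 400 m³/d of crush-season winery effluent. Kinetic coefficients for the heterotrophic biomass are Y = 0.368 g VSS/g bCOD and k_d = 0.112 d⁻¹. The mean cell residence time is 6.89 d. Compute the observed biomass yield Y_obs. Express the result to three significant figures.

The observed yield is Y_obs = Y/(1 + k_d·θ_c) = 0.368 / (1 + 0.112 × 6.89) = 0.368 / 1.772 = 0.2077 g VSS per g bCOD removed.

Y_obs ≈ 0.208 g VSS/g bCOD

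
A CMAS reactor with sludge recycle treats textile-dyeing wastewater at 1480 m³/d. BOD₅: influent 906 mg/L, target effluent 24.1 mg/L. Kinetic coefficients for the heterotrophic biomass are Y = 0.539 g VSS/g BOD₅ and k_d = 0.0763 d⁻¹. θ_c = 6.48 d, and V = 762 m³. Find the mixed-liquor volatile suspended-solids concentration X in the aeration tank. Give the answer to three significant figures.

From V·X·(1 + k_d·θ_c) = Y·Q·(S₀ − S)·θ_c: X = 0.539 × 1480 × (906 − 24.1) × 6.48 / [762 × (1 + 0.0763 × 6.48)] = 4003 mg/L.

X ≈ 4000 mg/L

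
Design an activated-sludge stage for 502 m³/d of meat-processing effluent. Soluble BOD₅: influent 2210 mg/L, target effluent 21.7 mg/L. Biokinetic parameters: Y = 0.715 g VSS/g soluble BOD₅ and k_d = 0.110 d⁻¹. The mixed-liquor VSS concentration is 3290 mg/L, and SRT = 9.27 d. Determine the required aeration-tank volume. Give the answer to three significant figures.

V ≈ 1100 m³

From the SRT design equation V = Y Q (S₀−S) θ_c / [X (1 + k_d θ_c)] = 0.715 × 502 × (2210 − 21.7) × 9.27 / [3290 × (1 + 0.110 × 9.27)] = 7.28×10^6 / 6645 = 1096 m³.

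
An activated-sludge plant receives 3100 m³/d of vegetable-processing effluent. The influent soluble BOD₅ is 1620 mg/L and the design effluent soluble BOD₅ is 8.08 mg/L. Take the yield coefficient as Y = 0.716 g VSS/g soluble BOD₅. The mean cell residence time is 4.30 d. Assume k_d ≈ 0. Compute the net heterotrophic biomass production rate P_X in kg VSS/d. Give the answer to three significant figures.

P_X ≈ 3580 kg VSS/d

Since k_d ≈ 0, Y_obs = Y = 0.716 g VSS/g soluble BOD₅.
ΔS = 1620 − 8.08 = 1612 mg/L, so the substrate removal rate is 3100 × 1612/1000 = 4997 kg soluble BOD₅/d.
So the net sludge growth is P_X = 0.7160 × 4997 = 3578 kg VSS/d.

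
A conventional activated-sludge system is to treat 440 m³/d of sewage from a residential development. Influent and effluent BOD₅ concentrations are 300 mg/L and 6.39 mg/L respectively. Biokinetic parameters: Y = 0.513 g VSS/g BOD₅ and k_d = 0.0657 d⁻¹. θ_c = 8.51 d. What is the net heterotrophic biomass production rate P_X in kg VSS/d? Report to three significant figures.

P_X ≈ 42.5 kg VSS/d

Correct the yield for decay: Y_obs = Y/(1 + k_d θ_c) = 0.513 / (1 + 0.0657 × 8.51) = 0.513 / 1.559 = 0.3290.
Mass of BOD₅ removed per day: Q(S₀ − S) = 440 × 293.6 g/m³ = 129.2 kg/d.
P_X = Y_obs · Q(S₀ − S) = 0.3290 × 129.2 = 42.51 kg VSS/d.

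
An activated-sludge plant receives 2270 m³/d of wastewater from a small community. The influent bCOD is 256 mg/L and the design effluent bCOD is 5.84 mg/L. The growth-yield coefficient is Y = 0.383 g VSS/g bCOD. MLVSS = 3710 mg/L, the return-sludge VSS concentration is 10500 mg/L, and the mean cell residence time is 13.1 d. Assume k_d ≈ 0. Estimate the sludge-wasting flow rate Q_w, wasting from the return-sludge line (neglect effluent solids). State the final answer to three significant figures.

Q_w ≈ 20.7 m³/d

Biomass mass balance (decay neglected): V·X = Y·Q·(S₀ − S)·θ_c, so V = 0.383 × 2270 × (256 − 5.84) × 13.1 / 3710 = 768.0 m³.
Wasting from the return line (neglecting effluent solids): Q_w = V·X / (θ_c·X_r) = 768.0 × 3710 / (13.1 × 10500) = 20.71 m³/d.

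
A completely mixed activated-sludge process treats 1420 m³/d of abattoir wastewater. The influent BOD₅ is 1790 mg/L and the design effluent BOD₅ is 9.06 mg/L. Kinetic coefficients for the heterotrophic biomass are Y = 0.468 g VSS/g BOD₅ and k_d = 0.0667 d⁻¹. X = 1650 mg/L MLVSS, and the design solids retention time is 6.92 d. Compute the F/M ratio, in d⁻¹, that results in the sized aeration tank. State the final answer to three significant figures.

F/M ≈ 0.454 d⁻¹

Steady-state biomass mass balance: V·X·(1 + k_d·θ_c) = Y·Q·(S₀ − S)·θ_c, so V = 0.468 × 1420 × (1790 − 9.06) × 6.92 / [1650 × (1 + 0.0667 × 6.92)] = 8.19×10^6 / 2412 = 3396 m³.
Food-to-microorganism ratio F/M = Q S₀ / (V X) = 1420 × 1790 / (3396 × 1650) = 0.4536 d⁻¹.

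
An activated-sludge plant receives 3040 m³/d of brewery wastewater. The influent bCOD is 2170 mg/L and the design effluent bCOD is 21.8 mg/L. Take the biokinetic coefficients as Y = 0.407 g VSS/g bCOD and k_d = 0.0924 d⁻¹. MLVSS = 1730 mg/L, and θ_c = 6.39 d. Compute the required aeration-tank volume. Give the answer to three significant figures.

From the SRT design equation V = Y Q (S₀−S) θ_c / [X (1 + k_d θ_c)] = 0.407 × 3040 × (2170 − 21.8) × 6.39 / [1730 × (1 + 0.0924 × 6.39)] = 1.7×10^7 / 2751 = 6173 m³.

V ≈ 6170 m³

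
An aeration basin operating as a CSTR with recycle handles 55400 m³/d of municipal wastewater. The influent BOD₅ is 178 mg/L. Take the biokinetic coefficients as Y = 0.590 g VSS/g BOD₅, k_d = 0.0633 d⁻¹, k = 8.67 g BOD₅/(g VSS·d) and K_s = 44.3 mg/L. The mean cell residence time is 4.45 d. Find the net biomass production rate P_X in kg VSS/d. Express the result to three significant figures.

From the Monod/SRT balance for a CMAS, S = K_s·(1+k_d θ_c)/[θ_c·(Y k − k_d) − 1] = 44.3 × (1 + 0.0633 × 4.45) / [4.45 × (0.590 × 8.67 − 0.0633) − 1] = 56.78 / 21.48 = 2.643 mg/L.
Correct the yield for decay: Y_obs = Y/(1 + k_d θ_c) = 0.590 / (1 + 0.0633 × 4.45) = 0.590 / 1.282 = 0.4603.
Substrate removed = Q·(S₀ − S) = 55400 m³/d × (178 − 2.64) g/m³ = 9.71×10^6 g/d = 9715 kg/d.
So the net sludge growth is P_X = 0.4603 × 9715 = 4472 kg VSS/d.

P_X ≈ 4470 kg VSS/d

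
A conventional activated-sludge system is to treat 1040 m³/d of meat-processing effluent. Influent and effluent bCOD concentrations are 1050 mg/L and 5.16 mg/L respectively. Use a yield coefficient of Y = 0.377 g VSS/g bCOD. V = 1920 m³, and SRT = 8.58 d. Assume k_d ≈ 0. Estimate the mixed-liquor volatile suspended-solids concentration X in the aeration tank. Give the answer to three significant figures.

Without decay, X = Y Q (S₀−S) θ_c / V = 0.377 × 1040 × (1050 − 5.16) × 8.58 / 1920 = 1831 mg/L.

X ≈ 1830 mg/L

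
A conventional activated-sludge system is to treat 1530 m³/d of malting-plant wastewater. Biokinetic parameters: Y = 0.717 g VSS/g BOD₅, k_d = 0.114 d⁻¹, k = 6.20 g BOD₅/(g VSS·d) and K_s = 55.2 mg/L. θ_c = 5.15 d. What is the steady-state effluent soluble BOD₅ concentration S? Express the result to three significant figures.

For a completely mixed reactor with recycle the Lawrence–McCarty relation gives S = K_s·(1 + k_d·θ_c) / [θ_c·(Y·k − k_d) − 1] = 55.2 × (1 + 0.114 × 5.15) / [5.15 × (0.717 × 6.20 − 0.114) − 1] = 87.61 / 21.31 = 4.112 mg/L.

S ≈ 4.11 mg/L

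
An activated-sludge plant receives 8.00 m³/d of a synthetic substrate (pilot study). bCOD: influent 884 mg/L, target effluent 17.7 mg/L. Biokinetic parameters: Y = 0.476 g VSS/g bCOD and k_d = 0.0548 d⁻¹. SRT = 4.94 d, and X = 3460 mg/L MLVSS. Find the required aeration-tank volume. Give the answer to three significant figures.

From the SRT design equation V = Y Q (S₀−S) θ_c / [X (1 + k_d θ_c)] = 0.476 × 8.00 × (884 − 17.7) × 4.94 / [3460 × (1 + 0.0548 × 4.94)] = 1.63×10^4 / 4397 = 3.707 m³.

V ≈ 3.71 m³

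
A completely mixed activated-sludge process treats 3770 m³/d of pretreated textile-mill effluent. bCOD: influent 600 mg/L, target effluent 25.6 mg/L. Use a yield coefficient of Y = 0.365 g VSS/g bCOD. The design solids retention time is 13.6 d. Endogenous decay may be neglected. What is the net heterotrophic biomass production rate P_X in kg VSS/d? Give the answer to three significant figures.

P_X ≈ 790 kg VSS/d

With endogenous decay neglected, the observed yield equals the true yield: Y_obs = Y = 0.365 g VSS/g bCOD.
Mass of bCOD removed per day: Q(S₀ − S) = 3770 × 574.4 g/m³ = 2165 kg/d.
Net biomass production P_X = Y_obs × Q·(S₀ − S) = 0.3650 × 2165 = 790.4 kg VSS/d.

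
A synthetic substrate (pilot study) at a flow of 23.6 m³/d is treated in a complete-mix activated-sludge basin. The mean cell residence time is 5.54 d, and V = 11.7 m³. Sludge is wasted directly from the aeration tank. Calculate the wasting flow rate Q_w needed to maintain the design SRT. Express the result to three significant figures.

Q_w ≈ 2.11 m³/d

Wasting from the aeration tank: Q_w = V / θ_c = 11.70 / 5.54 = 2.112 m³/d.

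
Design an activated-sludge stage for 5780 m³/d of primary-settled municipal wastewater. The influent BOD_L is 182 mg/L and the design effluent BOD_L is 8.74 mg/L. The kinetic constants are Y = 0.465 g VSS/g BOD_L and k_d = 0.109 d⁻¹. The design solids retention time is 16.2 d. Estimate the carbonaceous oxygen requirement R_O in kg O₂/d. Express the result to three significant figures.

R_O ≈ 762 kg O₂/d

Correct the yield for decay: Y_obs = Y/(1 + k_d θ_c) = 0.465 / (1 + 0.109 × 16.2) = 0.465 / 2.766 = 0.1681.
Mass of BOD_L removed per day: Q(S₀ − S) = 5780 × 173.3 g/m³ = 1001 kg/d.
P_X = Y_obs·Q·(S₀ − S) = 0.1681 × 1001 = 168.4 kg VSS/d.
R_O = Q·ΔS − 1.42 P_X = 1001 − 239.1 = 762.4 kg O₂/d.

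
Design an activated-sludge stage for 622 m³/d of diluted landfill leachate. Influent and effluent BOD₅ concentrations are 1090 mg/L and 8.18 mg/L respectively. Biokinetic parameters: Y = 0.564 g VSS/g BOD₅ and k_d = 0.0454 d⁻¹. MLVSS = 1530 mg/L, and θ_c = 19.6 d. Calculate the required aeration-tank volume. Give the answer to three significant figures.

V ≈ 2570 m³

From the SRT design equation V = Y Q (S₀−S) θ_c / [X (1 + k_d θ_c)] = 0.564 × 622 × (1090 − 8.18) × 19.6 / [1530 × (1 + 0.0454 × 19.6)] = 7.44×10^6 / 2891 = 2573 m³.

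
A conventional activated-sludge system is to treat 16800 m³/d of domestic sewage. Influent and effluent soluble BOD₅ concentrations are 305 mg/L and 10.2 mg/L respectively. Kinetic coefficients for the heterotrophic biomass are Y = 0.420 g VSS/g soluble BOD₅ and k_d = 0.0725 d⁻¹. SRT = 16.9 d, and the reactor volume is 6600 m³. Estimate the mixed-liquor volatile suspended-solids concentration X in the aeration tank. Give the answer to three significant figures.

From V·X·(1 + k_d·θ_c) = Y·Q·(S₀ − S)·θ_c: X = 0.420 × 16800 × (305 − 10.2) × 16.9 / [6600 × (1 + 0.0725 × 16.9)] = 2394 mg/L.

X ≈ 2390 mg/L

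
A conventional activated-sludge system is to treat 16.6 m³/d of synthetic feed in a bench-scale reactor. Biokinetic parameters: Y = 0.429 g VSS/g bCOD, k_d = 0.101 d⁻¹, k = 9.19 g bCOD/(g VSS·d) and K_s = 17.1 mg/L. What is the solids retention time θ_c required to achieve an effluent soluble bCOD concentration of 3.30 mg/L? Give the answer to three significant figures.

θ_c ≈ 1.86 d

At the target effluent, Y k S/(K_s+S) = 0.429×9.19×3.30/20.40 = 0.6378 d⁻¹.
1/θ_c = 0.6378 − 0.101 = 0.5368 d⁻¹, so θ_c = 1.863 d.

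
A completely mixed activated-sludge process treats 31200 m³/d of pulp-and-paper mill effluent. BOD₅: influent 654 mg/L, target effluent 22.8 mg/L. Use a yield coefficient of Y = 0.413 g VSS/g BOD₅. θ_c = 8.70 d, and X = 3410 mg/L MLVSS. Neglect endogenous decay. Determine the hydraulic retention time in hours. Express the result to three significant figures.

τ ≈ 16.0 h

V·X = Y·Q·ΔS·θ_c gives V = 0.413 × 31200 × (654 − 22.8) × 8.70 / 3410 = 20751 m³.
τ = V/Q = 20751/31200 = 0.6651 d, or 15.96 h.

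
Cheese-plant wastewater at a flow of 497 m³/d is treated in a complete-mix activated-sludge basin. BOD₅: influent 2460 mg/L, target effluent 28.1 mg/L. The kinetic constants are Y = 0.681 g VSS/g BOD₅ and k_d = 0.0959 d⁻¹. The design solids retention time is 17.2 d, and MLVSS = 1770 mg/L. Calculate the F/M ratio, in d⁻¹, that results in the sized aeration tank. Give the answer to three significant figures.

Rearranging the biomass balance for a CMAS with decay, V = Y·Q·ΔS·θ_c / [X·(1+k_d θ_c)] = 0.681 × 497 × (2460 − 28.1) × 17.2 / [1770 × (1 + 0.0959 × 17.2)] = 1.42×10^7 / 4690 = 3019 m³.
F/M = Q·S₀ / (V·X) = 497 × 2460 / (3019 × 1770) = 0.2288 g BOD₅·(g VSS·d)⁻¹.

F/M ≈ 0.229 d⁻¹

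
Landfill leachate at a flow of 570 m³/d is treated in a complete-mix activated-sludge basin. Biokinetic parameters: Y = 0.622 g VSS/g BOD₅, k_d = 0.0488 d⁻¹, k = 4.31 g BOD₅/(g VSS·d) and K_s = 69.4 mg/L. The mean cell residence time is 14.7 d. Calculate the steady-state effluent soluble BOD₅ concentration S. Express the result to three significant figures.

S ≈ 3.16 mg/L

Effluent substrate depends only on kinetics and SRT: S = K_s(1 + k_d θ_c) / [θ_c(Yk − k_d) − 1] = 69.4 × (1 + 0.0488 × 14.7) / [14.7 × (0.622 × 4.31 − 0.0488) − 1] = 119.2 / 37.69 = 3.162 mg/L.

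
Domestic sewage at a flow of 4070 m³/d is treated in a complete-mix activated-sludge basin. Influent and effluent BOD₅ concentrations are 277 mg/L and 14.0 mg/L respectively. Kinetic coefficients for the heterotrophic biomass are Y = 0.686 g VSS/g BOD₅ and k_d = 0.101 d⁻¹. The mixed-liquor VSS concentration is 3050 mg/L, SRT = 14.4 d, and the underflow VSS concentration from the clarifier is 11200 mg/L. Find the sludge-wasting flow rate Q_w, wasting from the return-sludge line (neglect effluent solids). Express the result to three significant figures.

Q_w ≈ 26.7 m³/d

Steady-state biomass mass balance: V·X·(1 + k_d·θ_c) = Y·Q·(S₀ − S)·θ_c, so V = 0.686 × 4070 × (277 − 14.0) × 14.4 / [3050 × (1 + 0.101 × 14.4)] = 1.06×10^7 / 7486 = 1413 m³.
θ_c = V·X/(Q_w·X_r) when wasting from the recycle, so Q_w = V·X/(θ_c·X_r) = 1413 × 3050 / (14.4 × 11200) = 26.71 m³/d.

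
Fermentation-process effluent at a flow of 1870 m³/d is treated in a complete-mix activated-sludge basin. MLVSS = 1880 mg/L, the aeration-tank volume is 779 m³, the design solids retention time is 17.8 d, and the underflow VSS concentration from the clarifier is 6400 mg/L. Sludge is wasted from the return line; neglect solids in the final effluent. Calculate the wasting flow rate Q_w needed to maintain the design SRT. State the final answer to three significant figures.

Q_w = (V·X)/(θ_c X_r) = 779.0 × 1880 / (17.8 × 6400) = 12.86 m³/d.

Q_w ≈ 12.9 m³/d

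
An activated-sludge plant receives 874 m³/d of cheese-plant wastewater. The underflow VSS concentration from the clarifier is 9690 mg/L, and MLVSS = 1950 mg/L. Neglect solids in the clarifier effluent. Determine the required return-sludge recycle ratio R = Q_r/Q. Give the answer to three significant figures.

R ≈ 0.252

Mass balance around the secondary clarifier (neglecting effluent solids): R = X / (X_r − X) = 1950 / (9690 − 1950) = 0.2519.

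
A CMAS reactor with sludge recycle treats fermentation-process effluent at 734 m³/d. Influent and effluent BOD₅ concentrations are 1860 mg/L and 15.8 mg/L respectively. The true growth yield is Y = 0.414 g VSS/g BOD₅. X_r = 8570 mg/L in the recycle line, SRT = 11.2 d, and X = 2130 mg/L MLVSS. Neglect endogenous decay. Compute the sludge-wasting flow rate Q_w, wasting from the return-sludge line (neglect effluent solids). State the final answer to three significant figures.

Q_w ≈ 65.4 m³/d

With k_d = 0 the design equation reduces to V = Y Q (S₀−S) θ_c / X = 0.414 × 734 × (1860 − 15.8) × 11.2 / 2130 = 2947 m³.
Wasting from the return line (neglecting effluent solids): Q_w = V·X / (θ_c·X_r) = 2947 × 2130 / (11.2 × 8570) = 65.39 m³/d.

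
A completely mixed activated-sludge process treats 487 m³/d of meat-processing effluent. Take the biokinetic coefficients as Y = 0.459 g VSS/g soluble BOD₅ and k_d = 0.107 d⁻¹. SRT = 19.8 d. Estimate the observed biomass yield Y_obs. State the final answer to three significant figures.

Y_obs ≈ 0.147 g VSS/g soluble BOD₅

Y_obs = Y / (1 + k_d θ_c) = 0.459 / (1 + 0.107 × 19.8) = 0.459 / 3.119 = 0.1472.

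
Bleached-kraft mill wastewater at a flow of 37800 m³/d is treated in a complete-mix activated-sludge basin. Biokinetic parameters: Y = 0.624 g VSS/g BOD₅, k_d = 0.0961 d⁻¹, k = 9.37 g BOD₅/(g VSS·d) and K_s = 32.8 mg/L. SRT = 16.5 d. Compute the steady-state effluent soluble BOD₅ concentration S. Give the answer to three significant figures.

S ≈ 0.903 mg/L

From the Monod/SRT balance for a CMAS, S = K_s·(1+k_d θ_c)/[θ_c·(Y k − k_d) − 1] = 32.8 × (1 + 0.0961 × 16.5) / [16.5 × (0.624 × 9.37 − 0.0961) − 1] = 84.81 / 93.89 = 0.9033 mg/L.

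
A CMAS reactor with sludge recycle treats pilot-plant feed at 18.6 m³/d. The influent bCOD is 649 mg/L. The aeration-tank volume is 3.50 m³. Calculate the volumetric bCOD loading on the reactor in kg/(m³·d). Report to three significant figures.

L_v ≈ 3.45 kg bCOD/(m³·d)

Applied bCOD load per unit volume = Q·S₀/V = (18.6 × 649/1000)/3.500 = 3.449 kg bCOD·m⁻³·d⁻¹.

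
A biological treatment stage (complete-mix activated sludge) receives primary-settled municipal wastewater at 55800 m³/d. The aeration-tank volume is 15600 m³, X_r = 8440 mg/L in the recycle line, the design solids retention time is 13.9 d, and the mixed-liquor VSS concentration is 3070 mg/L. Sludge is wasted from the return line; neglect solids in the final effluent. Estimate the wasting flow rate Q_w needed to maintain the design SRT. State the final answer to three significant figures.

Q_w ≈ 408 m³/d

Wasting from the return line (neglecting effluent solids): Q_w = V·X / (θ_c·X_r) = 15600 × 3070 / (13.9 × 8440) = 408.2 m³/d.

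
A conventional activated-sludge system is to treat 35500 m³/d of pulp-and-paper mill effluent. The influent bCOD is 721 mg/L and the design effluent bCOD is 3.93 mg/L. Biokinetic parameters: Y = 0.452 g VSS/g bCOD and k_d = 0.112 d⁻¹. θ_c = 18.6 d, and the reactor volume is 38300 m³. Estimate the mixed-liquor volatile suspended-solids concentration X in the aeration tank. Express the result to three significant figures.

X ≈ 1810 mg/L

From V·X·(1 + k_d·θ_c) = Y·Q·(S₀ − S)·θ_c: X = 0.452 × 35500 × (721 − 3.93) × 18.6 / [38300 × (1 + 0.112 × 18.6)] = 1812 mg/L.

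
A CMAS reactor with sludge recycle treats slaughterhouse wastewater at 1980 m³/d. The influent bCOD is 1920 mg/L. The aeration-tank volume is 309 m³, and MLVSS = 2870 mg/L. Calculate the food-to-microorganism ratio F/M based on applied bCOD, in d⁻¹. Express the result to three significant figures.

F/M = Q·S₀ / (V·X) = 1980 × 1920 / (309.0 × 2870) = 4.287 g bCOD·(g VSS·d)⁻¹.

F/M ≈ 4.29 d⁻¹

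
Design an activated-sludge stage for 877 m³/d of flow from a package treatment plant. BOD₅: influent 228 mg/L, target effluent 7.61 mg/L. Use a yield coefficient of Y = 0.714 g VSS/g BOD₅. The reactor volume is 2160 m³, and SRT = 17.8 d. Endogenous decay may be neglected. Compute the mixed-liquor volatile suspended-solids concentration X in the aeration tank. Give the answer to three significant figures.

Without decay, X = Y Q (S₀−S) θ_c / V = 0.714 × 877 × (228 − 7.61) × 17.8 / 2160 = 1137 mg/L.

X ≈ 1140 mg/L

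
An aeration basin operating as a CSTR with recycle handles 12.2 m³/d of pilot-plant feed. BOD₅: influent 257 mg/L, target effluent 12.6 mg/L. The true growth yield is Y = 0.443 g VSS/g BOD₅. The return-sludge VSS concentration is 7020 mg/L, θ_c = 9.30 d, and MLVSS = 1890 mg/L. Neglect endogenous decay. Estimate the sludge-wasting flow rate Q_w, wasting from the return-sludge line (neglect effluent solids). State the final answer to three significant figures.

Q_w ≈ 0.188 m³/d

Biomass mass balance (decay neglected): V·X = Y·Q·(S₀ − S)·θ_c, so V = 0.443 × 12.2 × (257 − 12.6) × 9.30 / 1890 = 6.500 m³.
Wasting from the return line (neglecting effluent solids): Q_w = V·X / (θ_c·X_r) = 6.500 × 1890 / (9.30 × 7020) = 0.1882 m³/d.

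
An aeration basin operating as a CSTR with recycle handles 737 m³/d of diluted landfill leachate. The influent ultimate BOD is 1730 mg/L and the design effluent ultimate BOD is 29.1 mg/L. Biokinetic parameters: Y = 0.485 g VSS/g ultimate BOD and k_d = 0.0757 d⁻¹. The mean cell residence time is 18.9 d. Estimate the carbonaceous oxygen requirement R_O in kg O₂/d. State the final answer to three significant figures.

R_O ≈ 898 kg O₂/d

Y_obs = Y / (1 + k_d θ_c) = 0.485 / (1 + 0.0757 × 18.9) = 0.485 / 2.431 = 0.1995.
ΔS = 1730 − 29.1 = 1701 mg/L, so the substrate removal rate is 737 × 1701/1000 = 1254 kg ultimate BOD/d.
Biomass synthesised: P_X = Y_obs × 1254 = 250.1 kg VSS/d.
Carbonaceous O₂ demand = substrate oxidised − cell-mass equivalent = 1254 − 1.42 × 250.1 = 898.4 kg O₂/d.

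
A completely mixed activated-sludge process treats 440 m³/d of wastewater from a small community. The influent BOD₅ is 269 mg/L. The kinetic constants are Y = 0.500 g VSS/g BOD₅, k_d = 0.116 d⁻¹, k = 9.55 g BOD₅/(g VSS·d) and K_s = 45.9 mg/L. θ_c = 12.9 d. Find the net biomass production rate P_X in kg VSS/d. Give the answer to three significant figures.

P_X ≈ 23.5 kg VSS/d

From the Monod/SRT balance for a CMAS, S = K_s·(1+k_d θ_c)/[θ_c·(Y k − k_d) − 1] = 45.9 × (1 + 0.116 × 12.9) / [12.9 × (0.500 × 9.55 − 0.116) − 1] = 114.6 / 59.10 = 1.939 mg/L.
Y_obs = Y / (1 + k_d θ_c) = 0.500 / (1 + 0.116 × 12.9) = 0.500 / 2.496 = 0.2003.
Q·(S₀ − S) = 440 × (269 − 1.94) × 10⁻³ = 117.5 kg/d removed.
So the net sludge growth is P_X = 0.2003 × 117.5 = 23.54 kg VSS/d.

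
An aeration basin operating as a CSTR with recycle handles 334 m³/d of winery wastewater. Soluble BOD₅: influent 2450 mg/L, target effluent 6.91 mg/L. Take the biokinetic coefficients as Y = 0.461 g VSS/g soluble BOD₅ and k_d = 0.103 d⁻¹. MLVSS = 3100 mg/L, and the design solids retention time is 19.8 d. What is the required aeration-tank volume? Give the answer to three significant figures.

V ≈ 791 m³

From the SRT design equation V = Y Q (S₀−S) θ_c / [X (1 + k_d θ_c)] = 0.461 × 334 × (2450 − 6.91) × 19.8 / [3100 × (1 + 0.103 × 19.8)] = 7.45×10^6 / 9422 = 790.5 m³.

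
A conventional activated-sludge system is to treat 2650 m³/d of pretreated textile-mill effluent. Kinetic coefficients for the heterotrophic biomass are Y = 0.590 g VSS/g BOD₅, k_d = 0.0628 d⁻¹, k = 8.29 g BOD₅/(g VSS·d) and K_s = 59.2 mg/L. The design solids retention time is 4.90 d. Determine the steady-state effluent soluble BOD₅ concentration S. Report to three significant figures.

Effluent substrate depends only on kinetics and SRT: S = K_s(1 + k_d θ_c) / [θ_c(Yk − k_d) − 1] = 59.2 × (1 + 0.0628 × 4.90) / [4.90 × (0.590 × 8.29 − 0.0628) − 1] = 77.42 / 22.66 = 3.417 mg/L.

S ≈ 3.42 mg/L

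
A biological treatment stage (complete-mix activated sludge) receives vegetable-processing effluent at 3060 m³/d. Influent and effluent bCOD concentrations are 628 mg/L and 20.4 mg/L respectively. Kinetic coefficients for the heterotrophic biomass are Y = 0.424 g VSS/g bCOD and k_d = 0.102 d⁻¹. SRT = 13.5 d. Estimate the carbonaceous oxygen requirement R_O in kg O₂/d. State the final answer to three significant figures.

The observed yield is Y_obs = Y/(1 + k_d·θ_c) = 0.424 / (1 + 0.102 × 13.5) = 0.424 / 2.377 = 0.1784 g VSS per g bCOD removed.
ΔS = 628 − 20.4 = 607.6 mg/L, so the substrate removal rate is 3060 × 607.6/1000 = 1859 kg bCOD/d.
Net sludge production P_X = 0.1784 × 1859 = 331.6 kg VSS/d.
Carbonaceous O₂ demand = substrate oxidised − cell-mass equivalent = 1859 − 1.42 × 331.6 = 1388 kg O₂/d.

R_O ≈ 1390 kg O₂/d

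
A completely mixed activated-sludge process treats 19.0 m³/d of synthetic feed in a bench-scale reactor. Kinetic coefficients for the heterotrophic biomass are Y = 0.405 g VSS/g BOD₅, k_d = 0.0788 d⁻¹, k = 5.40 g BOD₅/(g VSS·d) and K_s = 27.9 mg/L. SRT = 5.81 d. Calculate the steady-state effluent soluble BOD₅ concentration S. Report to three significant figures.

For a completely mixed reactor with recycle the Lawrence–McCarty relation gives S = K_s·(1 + k_d·θ_c) / [θ_c·(Y·k − k_d) − 1] = 27.9 × (1 + 0.0788 × 5.81) / [5.81 × (0.405 × 5.40 − 0.0788) − 1] = 40.67 / 11.25 = 3.616 mg/L.

S ≈ 3.62 mg/L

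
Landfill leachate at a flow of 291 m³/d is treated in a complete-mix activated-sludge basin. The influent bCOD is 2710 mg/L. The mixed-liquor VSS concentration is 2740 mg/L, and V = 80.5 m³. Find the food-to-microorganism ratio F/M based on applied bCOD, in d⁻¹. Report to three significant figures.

F/M ≈ 3.58 d⁻¹

F/M = applied load / biomass = Q·S₀/(V·X) = 291 × 2710 / (80.50 × 2740) = 3.575 d⁻¹.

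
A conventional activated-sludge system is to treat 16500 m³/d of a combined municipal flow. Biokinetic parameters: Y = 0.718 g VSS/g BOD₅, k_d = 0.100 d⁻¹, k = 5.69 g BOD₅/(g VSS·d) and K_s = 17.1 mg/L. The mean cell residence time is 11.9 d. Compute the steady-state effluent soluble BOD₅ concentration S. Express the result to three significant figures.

S ≈ 0.807 mg/L

From the Monod/SRT balance for a CMAS, S = K_s·(1+k_d θ_c)/[θ_c·(Y k − k_d) − 1] = 17.1 × (1 + 0.100 × 11.9) / [11.9 × (0.718 × 5.69 − 0.100) − 1] = 37.45 / 46.43 = 0.8066 mg/L.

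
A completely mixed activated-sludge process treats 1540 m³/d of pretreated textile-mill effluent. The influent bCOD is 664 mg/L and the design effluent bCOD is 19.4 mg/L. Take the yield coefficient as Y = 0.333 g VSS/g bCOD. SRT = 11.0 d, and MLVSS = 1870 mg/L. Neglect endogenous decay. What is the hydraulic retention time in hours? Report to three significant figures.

Biomass mass balance (decay neglected): V·X = Y·Q·(S₀ − S)·θ_c, so V = 0.333 × 1540 × (664 − 19.4) × 11.0 / 1870 = 1944 m³.
τ = V/Q = 1944/1540 = 1.263 d, or 30.30 h.

τ ≈ 30.3 h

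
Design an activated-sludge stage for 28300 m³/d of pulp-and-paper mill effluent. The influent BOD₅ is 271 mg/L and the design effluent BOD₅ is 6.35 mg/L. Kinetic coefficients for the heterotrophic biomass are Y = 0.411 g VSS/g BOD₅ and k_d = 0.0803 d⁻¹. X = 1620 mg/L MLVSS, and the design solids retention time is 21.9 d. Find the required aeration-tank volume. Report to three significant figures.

Rearranging the biomass balance for a CMAS with decay, V = Y·Q·ΔS·θ_c / [X·(1+k_d θ_c)] = 0.411 × 28300 × (271 − 6.35) × 21.9 / [1620 × (1 + 0.0803 × 21.9)] = 6.74×10^7 / 4469 = 15085 m³.

V ≈ 15100 m³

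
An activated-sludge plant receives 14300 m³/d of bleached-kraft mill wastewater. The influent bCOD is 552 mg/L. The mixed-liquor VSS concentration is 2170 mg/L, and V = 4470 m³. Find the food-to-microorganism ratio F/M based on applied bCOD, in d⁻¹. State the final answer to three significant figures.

F/M ≈ 0.814 d⁻¹

Food-to-microorganism ratio F/M = Q S₀ / (V X) = 14300 × 552 / (4470 × 2170) = 0.8138 d⁻¹.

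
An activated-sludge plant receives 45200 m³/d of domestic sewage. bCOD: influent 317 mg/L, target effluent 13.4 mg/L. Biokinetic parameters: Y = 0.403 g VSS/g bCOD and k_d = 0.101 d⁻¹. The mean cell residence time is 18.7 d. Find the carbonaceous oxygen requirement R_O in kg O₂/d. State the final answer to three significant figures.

R_O ≈ 11000 kg O₂/d

The observed yield is Y_obs = Y/(1 + k_d·θ_c) = 0.403 / (1 + 0.101 × 18.7) = 0.403 / 2.889 = 0.1395 g VSS per g bCOD removed.
Mass of bCOD removed per day: Q(S₀ − S) = 45200 × 303.6 g/m³ = 13723 kg/d.
Net sludge production P_X = 0.1395 × 13723 = 1914 kg VSS/d.
Carbonaceous O₂ demand = substrate oxidised − cell-mass equivalent = 13723 − 1.42 × 1914 = 11004 kg O₂/d.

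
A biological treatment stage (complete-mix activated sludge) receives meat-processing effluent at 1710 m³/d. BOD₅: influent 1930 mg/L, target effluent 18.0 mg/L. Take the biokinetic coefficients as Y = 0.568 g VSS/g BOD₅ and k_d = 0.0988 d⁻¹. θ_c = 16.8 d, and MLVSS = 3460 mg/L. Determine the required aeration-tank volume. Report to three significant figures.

V ≈ 3390 m³

From the SRT design equation V = Y Q (S₀−S) θ_c / [X (1 + k_d θ_c)] = 0.568 × 1710 × (1930 − 18.0) × 16.8 / [3460 × (1 + 0.0988 × 16.8)] = 3.12×10^7 / 9203 = 3390 m³.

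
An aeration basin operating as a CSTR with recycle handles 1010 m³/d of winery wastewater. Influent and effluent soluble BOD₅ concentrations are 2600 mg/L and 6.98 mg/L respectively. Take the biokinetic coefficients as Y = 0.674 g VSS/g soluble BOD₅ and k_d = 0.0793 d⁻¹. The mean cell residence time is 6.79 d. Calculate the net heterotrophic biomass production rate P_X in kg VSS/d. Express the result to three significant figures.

P_X ≈ 1150 kg VSS/d

Observed yield with endogenous decay: Y_obs = Y / (1 + k_d·θ_c) = 0.674 / (1 + 0.0793 × 6.79) = 0.674 / 1.538 = 0.4381 g VSS/g soluble BOD₅.
ΔS = 2600 − 6.98 = 2593 mg/L, so the substrate removal rate is 1010 × 2593/1000 = 2619 kg soluble BOD₅/d.
P_X = Y_obs · Q(S₀ − S) = 0.4381 × 2619 = 1147 kg VSS/d.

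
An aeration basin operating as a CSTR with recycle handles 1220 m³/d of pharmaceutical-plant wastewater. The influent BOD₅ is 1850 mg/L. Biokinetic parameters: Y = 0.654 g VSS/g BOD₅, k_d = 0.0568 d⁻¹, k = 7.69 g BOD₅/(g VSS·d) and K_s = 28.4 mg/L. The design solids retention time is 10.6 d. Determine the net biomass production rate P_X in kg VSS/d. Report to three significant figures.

From the Monod/SRT balance for a CMAS, S = K_s·(1+k_d θ_c)/[θ_c·(Y k − k_d) − 1] = 28.4 × (1 + 0.0568 × 10.6) / [10.6 × (0.654 × 7.69 − 0.0568) − 1] = 45.50 / 51.71 = 0.8799 mg/L.
Correct the yield for decay: Y_obs = Y/(1 + k_d θ_c) = 0.654 / (1 + 0.0568 × 10.6) = 0.654 / 1.602 = 0.4082.
ΔS = 1850 − 0.880 = 1849 mg/L, so the substrate removal rate is 1220 × 1849/1000 = 2256 kg BOD₅/d.
Net biomass production P_X = Y_obs × Q·(S₀ − S) = 0.4082 × 2256 = 920.9 kg VSS/d.

P_X ≈ 921 kg VSS/d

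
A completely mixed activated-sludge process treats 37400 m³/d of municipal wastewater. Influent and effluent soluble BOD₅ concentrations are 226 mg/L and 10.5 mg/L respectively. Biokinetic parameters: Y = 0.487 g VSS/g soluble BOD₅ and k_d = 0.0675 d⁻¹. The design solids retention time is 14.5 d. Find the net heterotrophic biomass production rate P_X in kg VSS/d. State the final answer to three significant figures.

P_X ≈ 1980 kg VSS/d

The observed yield is Y_obs = Y/(1 + k_d·θ_c) = 0.487 / (1 + 0.0675 × 14.5) = 0.487 / 1.979 = 0.2461 g VSS per g soluble BOD₅ removed.
ΔS = 226 − 10.5 = 215.5 mg/L, so the substrate removal rate is 37400 × 215.5/1000 = 8060 kg soluble BOD₅/d.
Net biomass production P_X = Y_obs × Q·(S₀ − S) = 0.2461 × 8060 = 1984 kg VSS/d.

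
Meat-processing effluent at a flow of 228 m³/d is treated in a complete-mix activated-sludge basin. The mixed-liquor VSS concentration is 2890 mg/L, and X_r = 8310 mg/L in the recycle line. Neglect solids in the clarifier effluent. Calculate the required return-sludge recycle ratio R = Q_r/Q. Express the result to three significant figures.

R ≈ 0.533

R = Q_r/Q = X/(X_r − X) = 2890 / (8310 − 2890) = 0.5332.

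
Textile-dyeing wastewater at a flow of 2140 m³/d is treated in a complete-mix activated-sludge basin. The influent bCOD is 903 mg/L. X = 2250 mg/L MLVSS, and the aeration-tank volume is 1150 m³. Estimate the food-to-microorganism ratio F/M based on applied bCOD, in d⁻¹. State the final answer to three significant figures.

F/M = applied load / biomass = Q·S₀/(V·X) = 2140 × 903 / (1150 × 2250) = 0.7468 d⁻¹.

F/M ≈ 0.747 d⁻¹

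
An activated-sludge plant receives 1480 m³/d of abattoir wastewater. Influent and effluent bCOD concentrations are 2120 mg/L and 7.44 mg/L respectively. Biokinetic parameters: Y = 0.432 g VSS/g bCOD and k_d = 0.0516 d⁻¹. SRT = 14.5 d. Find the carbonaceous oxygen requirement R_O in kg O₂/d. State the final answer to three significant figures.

Observed yield with endogenous decay: Y_obs = Y / (1 + k_d·θ_c) = 0.432 / (1 + 0.0516 × 14.5) = 0.432 / 1.748 = 0.2471 g VSS/g bCOD.
ΔS = 2120 − 7.44 = 2113 mg/L, so the substrate removal rate is 1480 × 2113/1000 = 3127 kg bCOD/d.
P_X = Y_obs·Q·(S₀ − S) = 0.2471 × 3127 = 772.6 kg VSS/d.
R_O = Q·ΔS − 1.42 P_X = 3127 − 1097 = 2029 kg O₂/d.

R_O ≈ 2030 kg O₂/d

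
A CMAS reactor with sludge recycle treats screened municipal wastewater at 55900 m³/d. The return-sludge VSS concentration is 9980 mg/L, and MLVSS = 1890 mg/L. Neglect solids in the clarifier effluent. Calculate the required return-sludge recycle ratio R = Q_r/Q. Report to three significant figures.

R ≈ 0.234

Mass balance around the secondary clarifier (neglecting effluent solids): R = X / (X_r − X) = 1890 / (9980 − 1890) = 0.2336.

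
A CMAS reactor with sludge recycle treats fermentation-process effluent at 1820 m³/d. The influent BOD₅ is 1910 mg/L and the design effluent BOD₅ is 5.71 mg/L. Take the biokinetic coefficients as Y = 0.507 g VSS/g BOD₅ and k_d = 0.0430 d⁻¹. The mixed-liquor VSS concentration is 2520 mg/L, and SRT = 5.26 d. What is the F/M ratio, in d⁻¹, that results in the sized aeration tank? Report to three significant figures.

F/M ≈ 0.461 d⁻¹

From the SRT design equation V = Y Q (S₀−S) θ_c / [X (1 + k_d θ_c)] = 0.507 × 1820 × (1910 − 5.71) × 5.26 / [2520 × (1 + 0.0430 × 5.26)] = 9.24×10^6 / 3090 = 2991 m³.
F/M = applied load / biomass = Q·S₀/(V·X) = 1820 × 1910 / (2991 × 2520) = 0.4612 d⁻¹.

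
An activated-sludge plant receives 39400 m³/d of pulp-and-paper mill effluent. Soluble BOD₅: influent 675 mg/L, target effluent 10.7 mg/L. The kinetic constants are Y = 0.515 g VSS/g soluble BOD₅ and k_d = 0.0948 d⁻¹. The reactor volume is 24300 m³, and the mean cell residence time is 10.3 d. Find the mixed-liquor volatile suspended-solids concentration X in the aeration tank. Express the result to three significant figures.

Solving the biomass balance for X: X = Y Q (S₀−S) θ_c / [V (1+k_d θ_c)] = 0.515 × 39400 × (675 − 10.7) × 10.3 / [24300 × (1 + 0.0948 × 10.3)] = 2891 mg/L.

X ≈ 2890 mg/L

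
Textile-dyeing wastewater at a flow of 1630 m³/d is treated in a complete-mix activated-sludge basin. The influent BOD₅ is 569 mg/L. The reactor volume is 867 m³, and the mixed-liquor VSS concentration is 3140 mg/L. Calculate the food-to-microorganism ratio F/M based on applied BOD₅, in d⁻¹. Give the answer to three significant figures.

F/M ≈ 0.341 d⁻¹

F/M = applied load / biomass = Q·S₀/(V·X) = 1630 × 569 / (867.0 × 3140) = 0.3407 d⁻¹.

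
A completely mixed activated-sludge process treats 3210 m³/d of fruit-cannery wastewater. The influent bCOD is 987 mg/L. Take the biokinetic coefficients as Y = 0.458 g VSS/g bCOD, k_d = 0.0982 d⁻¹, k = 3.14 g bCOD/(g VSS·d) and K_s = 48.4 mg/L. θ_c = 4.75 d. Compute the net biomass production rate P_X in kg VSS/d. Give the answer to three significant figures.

Effluent substrate depends only on kinetics and SRT: S = K_s(1 + k_d θ_c) / [θ_c(Yk − k_d) − 1] = 48.4 × (1 + 0.0982 × 4.75) / [4.75 × (0.458 × 3.14 − 0.0982) − 1] = 70.98 / 5.365 = 13.23 mg/L.
Correct the yield for decay: Y_obs = Y/(1 + k_d θ_c) = 0.458 / (1 + 0.0982 × 4.75) = 0.458 / 1.466 = 0.3123.
ΔS = 987 − 13.2 = 973.8 mg/L, so the substrate removal rate is 3210 × 973.8/1000 = 3126 kg bCOD/d.
So the net sludge growth is P_X = 0.3123 × 3126 = 976.3 kg VSS/d.

P_X ≈ 976 kg VSS/d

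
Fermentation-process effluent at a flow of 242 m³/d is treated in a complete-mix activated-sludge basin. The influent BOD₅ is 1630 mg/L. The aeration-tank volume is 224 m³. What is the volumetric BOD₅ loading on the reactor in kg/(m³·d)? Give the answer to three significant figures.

Volumetric loading L_v = Q·S₀ / V = 242 × 1630 g/m³ / 224.0 m³ = 1761 g/(m³·d) = 1.761 kg BOD₅/(m³·d).

L_v ≈ 1.76 kg BOD₅/(m³·d)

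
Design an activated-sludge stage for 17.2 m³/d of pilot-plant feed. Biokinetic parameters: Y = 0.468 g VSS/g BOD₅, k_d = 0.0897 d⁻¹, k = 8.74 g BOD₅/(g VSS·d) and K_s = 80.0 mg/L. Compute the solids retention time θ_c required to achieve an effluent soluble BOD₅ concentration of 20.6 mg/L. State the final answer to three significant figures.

From 1/θ_c = Y·k·S/(K_s + S) − k_d: Y·k·S/(K_s+S) = 0.468 × 8.74 × 20.6 / (80.0 + 20.6) = 0.8376 d⁻¹.
Then 1/θ_c = μ − k_d = 0.8376 − 0.0897 = 0.7479 d⁻¹, giving θ_c = 1.337 d.

θ_c ≈ 1.34 d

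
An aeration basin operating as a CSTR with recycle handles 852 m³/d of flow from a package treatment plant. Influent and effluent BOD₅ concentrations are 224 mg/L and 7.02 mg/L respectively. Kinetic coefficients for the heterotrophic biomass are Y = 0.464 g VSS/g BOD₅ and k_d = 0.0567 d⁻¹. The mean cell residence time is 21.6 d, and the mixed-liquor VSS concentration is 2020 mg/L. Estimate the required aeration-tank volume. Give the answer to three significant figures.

V ≈ 412 m³

Rearranging the biomass balance for a CMAS with decay, V = Y·Q·ΔS·θ_c / [X·(1+k_d θ_c)] = 0.464 × 852 × (224 − 7.02) × 21.6 / [2020 × (1 + 0.0567 × 21.6)] = 1.85×10^6 / 4494 = 412.3 m³.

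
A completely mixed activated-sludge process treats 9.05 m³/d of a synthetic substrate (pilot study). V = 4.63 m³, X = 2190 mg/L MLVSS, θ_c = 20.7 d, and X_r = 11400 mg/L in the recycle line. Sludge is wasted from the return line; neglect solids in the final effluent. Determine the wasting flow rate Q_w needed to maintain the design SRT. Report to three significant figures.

Q_w ≈ 0.0430 m³/d

θ_c = V·X/(Q_w·X_r) when wasting from the recycle, so Q_w = V·X/(θ_c·X_r) = 4.630 × 2190 / (20.7 × 11400) = 0.04297 m³/d.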